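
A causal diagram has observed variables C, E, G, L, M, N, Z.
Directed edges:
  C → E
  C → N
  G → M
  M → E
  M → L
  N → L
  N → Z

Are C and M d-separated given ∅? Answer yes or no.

Bayes-Ball from C | ∅ reaches {E,L,N,Z}.
M ∉ reach(C|∅) ⇒ C ⊥ M | ∅.

Yes — C ⊥ M | ∅.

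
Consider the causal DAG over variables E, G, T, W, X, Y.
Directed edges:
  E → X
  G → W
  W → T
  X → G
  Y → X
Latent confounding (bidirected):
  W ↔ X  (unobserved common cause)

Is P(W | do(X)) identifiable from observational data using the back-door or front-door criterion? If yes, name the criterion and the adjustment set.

P(W|do(X)): frontdoor, adjust for {G}.

desc(X)\{X}={G,T,W}; candidates ⊆ {E,Y}.
X↔W: latent back-door arc(s) into X.
size 0: {}; under {} X still reaches {E,T,W,Y} ∋ W.
size 1: {E}, {Y}; under {E} X still reaches {T,W,Y} ∋ W.
size 2: {E,Y}; under {E,Y} X still reaches {T,W} ∋ W.
X↔W cannot be blocked by any observed set — no back-door set.
{G}: (i) intercepts every directed X→W path; (ii) no back-door X→{G}; (iii) {X} blocks every back-door {G}→W. Front-door holds.
P(W|do(X)) = Σ_{G} P(G|X) Σ_{X'} P(W|G,X')P(X').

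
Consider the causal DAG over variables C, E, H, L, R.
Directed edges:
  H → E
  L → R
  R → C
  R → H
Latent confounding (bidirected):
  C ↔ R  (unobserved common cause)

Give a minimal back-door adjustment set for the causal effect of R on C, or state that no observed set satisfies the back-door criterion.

desc(R)\{R}={C,E,H}; candidates ⊆ {L}.
R↔C: latent back-door arc(s) into R.
size 0: {}; under {} R still reaches {C,L} ∋ C.
size 1: {L}; under {L} R still reaches {C} ∋ C.
R↔C cannot be blocked by any observed set — no back-door set.

R→C: no observed back-door set.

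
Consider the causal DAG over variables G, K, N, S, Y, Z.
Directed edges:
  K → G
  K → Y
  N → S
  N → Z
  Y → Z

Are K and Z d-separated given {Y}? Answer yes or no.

Yes — K ⊥ Z | {Y}.

Bayes-Ball from K | {Y} reaches {G}.
Z ∉ reach(K|{Y}) ⇒ K ⊥ Z | {Y}.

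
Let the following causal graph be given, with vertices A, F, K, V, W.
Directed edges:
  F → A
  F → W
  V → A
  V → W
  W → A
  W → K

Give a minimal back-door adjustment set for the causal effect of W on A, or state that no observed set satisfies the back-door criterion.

desc(W)\{W}={A,K}; candidates ⊆ {F,V}.
size 0: {}; under {} W still reaches {A,F,V} ∋ A.
size 1: {F}, {V}; under {F} W still reaches {A,V} ∋ A.
{F,V}: W⊥A given {F,V} in G with W→· removed — back-door holds.

W→A: minimal back-door set {F, V}.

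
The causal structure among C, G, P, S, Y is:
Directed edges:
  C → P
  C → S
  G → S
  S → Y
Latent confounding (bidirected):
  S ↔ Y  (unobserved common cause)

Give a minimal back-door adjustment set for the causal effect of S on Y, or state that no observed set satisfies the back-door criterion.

S→Y: no observed back-door set.

desc(S)\{S}={Y}; candidates ⊆ {C,G,P}.
S↔Y: latent back-door arc(s) into S.
size 0: {}; under {} S still reaches {C,G,P,Y} ∋ Y.
size 1: {C}, {G}, {P}; under {C} S still reaches {G,Y} ∋ Y.
size 2: {C,G}, {C,P}, {G,P}; under {C,G} S still reaches {Y} ∋ Y.
S↔Y cannot be blocked by any observed set — no back-door set.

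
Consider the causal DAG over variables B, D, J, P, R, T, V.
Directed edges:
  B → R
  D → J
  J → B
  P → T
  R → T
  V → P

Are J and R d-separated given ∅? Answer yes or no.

No — J and R are d-connected given ∅.

Bayes-Ball from J | ∅ reaches {B,D,R,T}.
R ∈ reach(J|∅) ⇒ J ⊥̸ R | ∅.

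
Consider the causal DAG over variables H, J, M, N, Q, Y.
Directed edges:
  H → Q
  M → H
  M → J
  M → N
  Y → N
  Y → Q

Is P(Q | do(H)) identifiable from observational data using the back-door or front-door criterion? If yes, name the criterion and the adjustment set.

P(Q|do(H)): backdoor, adjust for ∅.

desc(H)\{H}={Q}; candidates ⊆ {J,M,N,Y}.
∅: H⊥Q given ∅ in G with H→· removed — back-door holds.
P(Q|do(H)) = P(Q|H) — no adjustment needed.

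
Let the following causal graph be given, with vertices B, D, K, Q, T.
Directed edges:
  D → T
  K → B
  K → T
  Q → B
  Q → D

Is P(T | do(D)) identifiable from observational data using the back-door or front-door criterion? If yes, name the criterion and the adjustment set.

P(T|do(D)): backdoor, adjust for ∅.

desc(D)\{D}={T}; candidates ⊆ {B,K,Q}.
∅: D⊥T given ∅ in G with D→· removed — back-door holds.
P(T|do(D)) = P(T|D) — no adjustment needed.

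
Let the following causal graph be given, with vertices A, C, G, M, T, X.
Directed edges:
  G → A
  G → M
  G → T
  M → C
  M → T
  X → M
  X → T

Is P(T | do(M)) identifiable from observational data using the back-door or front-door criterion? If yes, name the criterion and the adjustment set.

P(T|do(M)): backdoor, adjust for {G, X}.

desc(M)\{M}={C,T}; candidates ⊆ {A,G,X}.
size 0: {}; under {} M still reaches {A,G,T,X} ∋ T.
size 1: {A}, {G}, {X}; under {A} M still reaches {G,T,X} ∋ T.
{G,X}: M⊥T given {G,X} in G with M→· removed — back-door holds.
P(T|do(M)) = Σ_{G,X} P(T|M,G,X)·P(G,X).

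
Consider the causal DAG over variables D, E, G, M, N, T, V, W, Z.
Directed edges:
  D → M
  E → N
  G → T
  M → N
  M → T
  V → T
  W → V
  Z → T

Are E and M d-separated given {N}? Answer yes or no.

Bayes-Ball from E | {N} reaches {D,M,T}.
M ∈ reach(E|{N}) ⇒ E ⊥̸ M | {N}.

No — E and M are d-connected given {N}.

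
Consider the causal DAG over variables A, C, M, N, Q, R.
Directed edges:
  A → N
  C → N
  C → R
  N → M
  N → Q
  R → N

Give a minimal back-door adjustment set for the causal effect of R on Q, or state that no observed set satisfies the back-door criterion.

desc(R)\{R}={M,N,Q}; candidates ⊆ {A,C}.
size 0: {}; under {} R still reaches {C,M,N,Q} ∋ Q.
{C}: R⊥Q given {C} in G with R→· removed — back-door holds.

R→Q: minimal back-door set {C}.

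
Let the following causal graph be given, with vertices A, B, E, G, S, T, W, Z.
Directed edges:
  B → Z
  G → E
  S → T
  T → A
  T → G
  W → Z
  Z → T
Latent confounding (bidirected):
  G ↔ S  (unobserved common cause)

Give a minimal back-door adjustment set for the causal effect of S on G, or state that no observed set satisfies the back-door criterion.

desc(S)\{S}={A,E,G,T}; candidates ⊆ {B,W,Z}.
S↔G: latent back-door arc(s) into S.
size 0: {}; under {} S still reaches {E,G} ∋ G.
size 1: {B}, {W}, {Z}; under {B} S still reaches {E,G} ∋ G.
size 2: {B,W}, {B,Z}, {W,Z}; under {B,W} S still reaches {E,G} ∋ G.
S↔G cannot be blocked by any observed set — no back-door set.

S→G: no observed back-door set.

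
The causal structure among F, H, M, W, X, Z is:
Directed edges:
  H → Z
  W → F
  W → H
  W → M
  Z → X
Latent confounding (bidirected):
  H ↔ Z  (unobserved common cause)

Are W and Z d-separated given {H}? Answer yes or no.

Bayes-Ball from W | {H} reaches {F,M,X,Z}.
Z ∈ reach(W|{H}) ⇒ W ⊥̸ Z | {H}.

No — W and Z are d-connected given {H}.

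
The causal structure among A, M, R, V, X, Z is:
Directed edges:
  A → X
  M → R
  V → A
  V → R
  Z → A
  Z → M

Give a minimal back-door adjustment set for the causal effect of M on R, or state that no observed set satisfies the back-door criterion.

M→R: minimal back-door set ∅.

desc(M)\{M}={R}; candidates ⊆ {A,V,X,Z}.
∅: M⊥R given ∅ in G with M→· removed — back-door holds.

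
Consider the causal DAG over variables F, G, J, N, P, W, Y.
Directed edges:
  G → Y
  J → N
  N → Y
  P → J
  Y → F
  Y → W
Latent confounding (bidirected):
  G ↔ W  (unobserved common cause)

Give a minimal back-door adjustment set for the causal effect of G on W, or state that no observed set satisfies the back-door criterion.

desc(G)\{G}={F,W,Y}; candidates ⊆ {J,N,P}.
G↔W: latent back-door arc(s) into G.
size 0: {}; under {} G still reaches {W} ∋ W.
size 1: {J}, {N}, {P}; under {J} G still reaches {W} ∋ W.
size 2: {J,N}, {J,P}, {N,P}; under {J,N} G still reaches {W} ∋ W.
G↔W cannot be blocked by any observed set — no back-door set.

G→W: no observed back-door set.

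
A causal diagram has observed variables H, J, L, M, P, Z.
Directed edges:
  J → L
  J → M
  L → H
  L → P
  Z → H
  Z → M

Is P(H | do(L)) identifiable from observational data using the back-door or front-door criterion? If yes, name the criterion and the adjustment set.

desc(L)\{L}={H,P}; candidates ⊆ {J,M,Z}.
∅: L⊥H given ∅ in G with L→· removed — back-door holds.
P(H|do(L)) = P(H|L) — no adjustment needed.

P(H|do(L)): backdoor, adjust for ∅.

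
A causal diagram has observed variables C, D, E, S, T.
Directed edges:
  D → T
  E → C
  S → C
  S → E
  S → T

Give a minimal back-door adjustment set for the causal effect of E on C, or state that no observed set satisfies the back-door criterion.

desc(E)\{E}={C}; candidates ⊆ {D,S,T}.
size 0: {}; under {} E still reaches {C,S,T} ∋ C.
{S}: E⊥C given {S} in G with E→· removed — back-door holds.

E→C: minimal back-door set {S}.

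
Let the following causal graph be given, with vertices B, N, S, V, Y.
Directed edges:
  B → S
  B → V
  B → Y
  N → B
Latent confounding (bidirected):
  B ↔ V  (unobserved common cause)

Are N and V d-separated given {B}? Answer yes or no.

Bayes-Ball from N | {B} reaches {V}.
V ∈ reach(N|{B}) ⇒ N ⊥̸ V | {B}.

No — N and V are d-connected given {B}.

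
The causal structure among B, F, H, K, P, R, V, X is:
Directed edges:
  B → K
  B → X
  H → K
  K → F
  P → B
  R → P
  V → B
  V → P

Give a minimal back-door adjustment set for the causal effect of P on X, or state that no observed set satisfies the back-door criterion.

P→X: minimal back-door set {V}.

desc(P)\{P}={B,F,K,X}; candidates ⊆ {H,R,V}.
size 0: {}; under {} P still reaches {B,F,K,R,V,X} ∋ X.
{V}: P⊥X given {V} in G with P→· removed — back-door holds.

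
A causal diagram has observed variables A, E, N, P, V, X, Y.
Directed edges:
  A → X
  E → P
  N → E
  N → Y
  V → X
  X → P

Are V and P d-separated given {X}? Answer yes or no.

Bayes-Ball from V | {X} reaches {A}.
P ∉ reach(V|{X}) ⇒ V ⊥ P | {X}.

Yes — V ⊥ P | {X}.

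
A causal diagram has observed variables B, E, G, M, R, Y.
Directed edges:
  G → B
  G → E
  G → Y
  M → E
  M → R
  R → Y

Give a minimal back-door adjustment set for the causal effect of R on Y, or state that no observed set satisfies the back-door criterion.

desc(R)\{R}={Y}; candidates ⊆ {B,E,G,M}.
∅: R⊥Y given ∅ in G with R→· removed — back-door holds.

R→Y: minimal back-door set ∅.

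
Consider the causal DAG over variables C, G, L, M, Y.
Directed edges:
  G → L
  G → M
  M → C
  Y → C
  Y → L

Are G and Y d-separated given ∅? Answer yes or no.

Bayes-Ball from G | ∅ reaches {C,L,M}.
Y ∉ reach(G|∅) ⇒ G ⊥ Y | ∅.

Yes — G ⊥ Y | ∅.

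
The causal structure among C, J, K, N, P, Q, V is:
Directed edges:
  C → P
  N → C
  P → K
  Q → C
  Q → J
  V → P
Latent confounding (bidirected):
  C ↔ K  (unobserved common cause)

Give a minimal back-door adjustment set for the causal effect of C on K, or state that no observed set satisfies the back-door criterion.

desc(C)\{C}={K,P}; candidates ⊆ {J,N,Q,V}.
C↔K: latent back-door arc(s) into C.
size 0: {}; under {} C still reaches {J,K,N,Q} ∋ K.
size 1: {J}, {N}, {Q} …(+1); under {J} C still reaches {K,N,Q} ∋ K.
size 2: {J,N}, {J,Q}, {J,V} …(+3); under {J,N} C still reaches {K,Q} ∋ K.
C↔K cannot be blocked by any observed set — no back-door set.

C→K: no observed back-door set.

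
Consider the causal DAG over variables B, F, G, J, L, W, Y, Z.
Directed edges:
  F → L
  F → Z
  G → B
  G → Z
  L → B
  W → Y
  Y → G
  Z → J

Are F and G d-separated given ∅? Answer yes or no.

Yes — F ⊥ G | ∅.

Bayes-Ball from F | ∅ reaches {B,J,L,Z}.
G ∉ reach(F|∅) ⇒ F ⊥ G | ∅.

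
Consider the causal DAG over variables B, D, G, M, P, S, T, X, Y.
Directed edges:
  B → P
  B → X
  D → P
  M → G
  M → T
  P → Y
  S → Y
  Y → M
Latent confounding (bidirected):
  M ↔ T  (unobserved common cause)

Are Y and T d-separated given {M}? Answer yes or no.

Bayes-Ball from Y | {M} reaches {B,D,P,S,T,X}.
T ∈ reach(Y|{M}) ⇒ Y ⊥̸ T | {M}.

No — Y and T are d-connected given {M}.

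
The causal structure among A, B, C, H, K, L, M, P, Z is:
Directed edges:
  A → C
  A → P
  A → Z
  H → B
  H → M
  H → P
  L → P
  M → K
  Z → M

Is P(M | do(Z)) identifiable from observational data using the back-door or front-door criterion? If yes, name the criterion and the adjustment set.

desc(Z)\{Z}={K,M}; candidates ⊆ {A,B,C,H,L,P}.
∅: Z⊥M given ∅ in G with Z→· removed — back-door holds.
P(M|do(Z)) = P(M|Z) — no adjustment needed.

P(M|do(Z)): backdoor, adjust for ∅.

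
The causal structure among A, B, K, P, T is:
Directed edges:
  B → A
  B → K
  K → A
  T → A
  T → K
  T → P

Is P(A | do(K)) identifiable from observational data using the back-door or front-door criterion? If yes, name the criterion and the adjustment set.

P(A|do(K)): backdoor, adjust for {B, T}.

desc(K)\{K}={A}; candidates ⊆ {B,P,T}.
size 0: {}; under {} K still reaches {A,B,P,T} ∋ A.
size 1: {B}, {P}, {T}; under {B} K still reaches {A,P,T} ∋ A.
{B,T}: K⊥A given {B,T} in G with K→· removed — back-door holds.
P(A|do(K)) = Σ_{B,T} P(A|K,B,T)·P(B,T).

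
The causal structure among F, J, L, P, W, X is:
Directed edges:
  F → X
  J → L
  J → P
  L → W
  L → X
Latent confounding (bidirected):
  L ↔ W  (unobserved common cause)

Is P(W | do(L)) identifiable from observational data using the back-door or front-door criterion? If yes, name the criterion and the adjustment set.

desc(L)\{L}={W,X}; candidates ⊆ {F,J,P}.
L↔W: latent back-door arc(s) into L.
size 0: {}; under {} L still reaches {J,P,W} ∋ W.
size 1: {F}, {J}, {P}; under {F} L still reaches {J,P,W} ∋ W.
size 2: {F,J}, {F,P}, {J,P}; under {F,J} L still reaches {W} ∋ W.
L↔W cannot be blocked by any observed set — no back-door set.
No mediator lies on a directed L→…→W path.
Neither criterion identifies P(W|do(L)) in this graph.

P(W|do(L)): not identifiable (no BD/FD set).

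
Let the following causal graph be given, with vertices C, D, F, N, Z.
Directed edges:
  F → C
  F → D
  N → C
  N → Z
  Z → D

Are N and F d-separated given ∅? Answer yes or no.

Bayes-Ball from N | ∅ reaches {C,D,Z}.
F ∉ reach(N|∅) ⇒ N ⊥ F | ∅.

Yes — N ⊥ F | ∅.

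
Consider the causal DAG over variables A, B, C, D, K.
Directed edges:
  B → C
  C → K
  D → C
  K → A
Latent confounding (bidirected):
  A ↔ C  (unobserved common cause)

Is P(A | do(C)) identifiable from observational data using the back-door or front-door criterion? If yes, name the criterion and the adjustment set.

P(A|do(C)): frontdoor, adjust for {K}.

desc(C)\{C}={A,K}; candidates ⊆ {B,D}.
C↔A: latent back-door arc(s) into C.
size 0: {}; under {} C still reaches {A,B,D} ∋ A.
size 1: {B}, {D}; under {B} C still reaches {A,D} ∋ A.
size 2: {B,D}; under {B,D} C still reaches {A} ∋ A.
C↔A cannot be blocked by any observed set — no back-door set.
{K}: (i) intercepts every directed C→A path; (ii) no back-door C→{K}; (iii) {C} blocks every back-door {K}→A. Front-door holds.
P(A|do(C)) = Σ_{K} P(K|C) Σ_{C'} P(A|K,C')P(C').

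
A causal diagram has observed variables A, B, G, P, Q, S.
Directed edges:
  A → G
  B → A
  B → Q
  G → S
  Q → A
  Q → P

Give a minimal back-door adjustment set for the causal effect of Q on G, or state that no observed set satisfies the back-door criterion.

desc(Q)\{Q}={A,G,P,S}; candidates ⊆ {B}.
size 0: {}; under {} Q still reaches {A,B,G,S} ∋ G.
{B}: Q⊥G given {B} in G with Q→· removed — back-door holds.

Q→G: minimal back-door set {B}.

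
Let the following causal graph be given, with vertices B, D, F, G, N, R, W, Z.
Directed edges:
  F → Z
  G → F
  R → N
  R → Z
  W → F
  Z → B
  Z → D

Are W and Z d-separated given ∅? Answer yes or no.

No — W and Z are d-connected given ∅.

Bayes-Ball from W | ∅ reaches {B,D,F,Z}.
Z ∈ reach(W|∅) ⇒ W ⊥̸ Z | ∅.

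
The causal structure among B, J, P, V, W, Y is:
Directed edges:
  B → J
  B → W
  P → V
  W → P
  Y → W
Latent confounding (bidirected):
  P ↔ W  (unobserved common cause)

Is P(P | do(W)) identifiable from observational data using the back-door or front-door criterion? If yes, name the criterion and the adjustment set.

P(P|do(W)): not identifiable (no BD/FD set).

desc(W)\{W}={P,V}; candidates ⊆ {B,J,Y}.
W↔P: latent back-door arc(s) into W.
size 0: {}; under {} W still reaches {B,J,P,V,Y} ∋ P.
size 1: {B}, {J}, {Y}; under {B} W still reaches {P,V,Y} ∋ P.
size 2: {B,J}, {B,Y}, {J,Y}; under {B,J} W still reaches {P,V,Y} ∋ P.
W↔P cannot be blocked by any observed set — no back-door set.
No mediator lies on a directed W→…→P path.
Neither criterion identifies P(P|do(W)) in this graph.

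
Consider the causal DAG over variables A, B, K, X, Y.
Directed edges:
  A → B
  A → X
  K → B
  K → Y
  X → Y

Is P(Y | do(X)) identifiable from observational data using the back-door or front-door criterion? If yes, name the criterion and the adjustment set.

P(Y|do(X)): backdoor, adjust for ∅.

desc(X)\{X}={Y}; candidates ⊆ {A,B,K}.
∅: X⊥Y given ∅ in G with X→· removed — back-door holds.
P(Y|do(X)) = P(Y|X) — no adjustment needed.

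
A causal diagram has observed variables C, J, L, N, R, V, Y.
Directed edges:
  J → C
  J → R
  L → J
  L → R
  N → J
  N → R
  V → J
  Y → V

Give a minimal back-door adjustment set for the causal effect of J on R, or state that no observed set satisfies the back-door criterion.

J→R: minimal back-door set {L, N}.

desc(J)\{J}={C,R}; candidates ⊆ {L,N,V,Y}.
size 0: {}; under {} J still reaches {L,N,R,V,Y} ∋ R.
size 1: {L}, {N}, {V} …(+1); under {L} J still reaches {N,R,V,Y} ∋ R.
{L,N}: J⊥R given {L,N} in G with J→· removed — back-door holds.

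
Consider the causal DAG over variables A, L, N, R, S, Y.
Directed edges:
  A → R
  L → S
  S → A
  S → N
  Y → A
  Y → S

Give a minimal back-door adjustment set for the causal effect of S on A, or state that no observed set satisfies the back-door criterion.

S→A: minimal back-door set {Y}.

desc(S)\{S}={A,N,R}; candidates ⊆ {L,Y}.
size 0: {}; under {} S still reaches {A,L,R,Y} ∋ A.
{Y}: S⊥A given {Y} in G with S→· removed — back-door holds.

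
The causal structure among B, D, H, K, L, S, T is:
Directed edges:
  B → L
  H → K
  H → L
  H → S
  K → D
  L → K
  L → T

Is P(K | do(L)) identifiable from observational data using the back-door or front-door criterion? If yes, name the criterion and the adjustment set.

desc(L)\{L}={D,K,T}; candidates ⊆ {B,H,S}.
size 0: {}; under {} L still reaches {B,D,H,K,S} ∋ K.
{H}: L⊥K given {H} in G with L→· removed — back-door holds.
P(K|do(L)) = Σ_{H} P(K|L,H)·P(H).

P(K|do(L)): backdoor, adjust for {H}.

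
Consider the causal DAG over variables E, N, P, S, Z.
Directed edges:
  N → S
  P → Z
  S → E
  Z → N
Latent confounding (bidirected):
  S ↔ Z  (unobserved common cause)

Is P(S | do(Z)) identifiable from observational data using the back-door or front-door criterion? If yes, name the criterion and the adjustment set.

P(S|do(Z)): frontdoor, adjust for {N}.

desc(Z)\{Z}={E,N,S}; candidates ⊆ {P}.
Z↔S: latent back-door arc(s) into Z.
size 0: {}; under {} Z still reaches {E,P,S} ∋ S.
size 1: {P}; under {P} Z still reaches {E,S} ∋ S.
Z↔S cannot be blocked by any observed set — no back-door set.
{N}: (i) intercepts every directed Z→S path; (ii) no back-door Z→{N}; (iii) {Z} blocks every back-door {N}→S. Front-door holds.
P(S|do(Z)) = Σ_{N} P(N|Z) Σ_{Z'} P(S|N,Z')P(Z').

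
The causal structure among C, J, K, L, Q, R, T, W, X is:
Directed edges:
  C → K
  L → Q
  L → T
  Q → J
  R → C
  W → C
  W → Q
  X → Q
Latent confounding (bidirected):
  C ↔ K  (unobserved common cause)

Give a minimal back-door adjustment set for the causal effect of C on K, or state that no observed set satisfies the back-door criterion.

desc(C)\{C}={K}; candidates ⊆ {J,L,Q,R,T,W,X}.
C↔K: latent back-door arc(s) into C.
size 0: {}; under {} C still reaches {J,K,Q,R,W} ∋ K.
size 1: {J}, {L}, {Q} …(+4); under {J} C still reaches {K,L,Q,R,T,W,X} ∋ K.
size 2: {J,L}, {J,Q}, {J,R} …(+18); under {J,L} C still reaches {K,Q,R,W,X} ∋ K.
C↔K cannot be blocked by any observed set — no back-door set.

C→K: no observed back-door set.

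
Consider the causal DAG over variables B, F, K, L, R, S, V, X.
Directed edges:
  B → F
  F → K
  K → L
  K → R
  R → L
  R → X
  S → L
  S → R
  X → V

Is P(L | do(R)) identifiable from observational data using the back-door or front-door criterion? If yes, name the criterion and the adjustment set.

desc(R)\{R}={L,V,X}; candidates ⊆ {B,F,K,S}.
size 0: {}; under {} R still reaches {B,F,K,L,S} ∋ L.
size 1: {B}, {F}, {K} …(+1); under {B} R still reaches {F,K,L,S} ∋ L.
{K,S}: R⊥L given {K,S} in G with R→· removed — back-door holds.
P(L|do(R)) = Σ_{K,S} P(L|R,K,S)·P(K,S).

P(L|do(R)): backdoor, adjust for {K, S}.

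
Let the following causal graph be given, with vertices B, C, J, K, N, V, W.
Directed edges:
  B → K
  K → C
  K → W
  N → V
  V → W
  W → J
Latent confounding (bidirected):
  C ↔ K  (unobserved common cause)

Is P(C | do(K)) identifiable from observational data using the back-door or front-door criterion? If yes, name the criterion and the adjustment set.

P(C|do(K)): not identifiable (no BD/FD set).

desc(K)\{K}={C,J,W}; candidates ⊆ {B,N,V}.
K↔C: latent back-door arc(s) into K.
size 0: {}; under {} K still reaches {B,C} ∋ C.
size 1: {B}, {N}, {V}; under {B} K still reaches {C} ∋ C.
size 2: {B,N}, {B,V}, {N,V}; under {B,N} K still reaches {C} ∋ C.
K↔C cannot be blocked by any observed set — no back-door set.
No mediator lies on a directed K→…→C path.
Neither criterion identifies P(C|do(K)) in this graph.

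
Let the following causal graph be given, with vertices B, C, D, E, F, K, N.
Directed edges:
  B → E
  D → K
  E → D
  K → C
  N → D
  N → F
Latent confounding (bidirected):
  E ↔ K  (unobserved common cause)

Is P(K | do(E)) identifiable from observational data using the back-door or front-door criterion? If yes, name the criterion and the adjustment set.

P(K|do(E)): frontdoor, adjust for {D}.

desc(E)\{E}={C,D,K}; candidates ⊆ {B,F,N}.
E↔K: latent back-door arc(s) into E.
size 0: {}; under {} E still reaches {B,C,K} ∋ K.
size 1: {B}, {F}, {N}; under {B} E still reaches {C,K} ∋ K.
size 2: {B,F}, {B,N}, {F,N}; under {B,F} E still reaches {C,K} ∋ K.
E↔K cannot be blocked by any observed set — no back-door set.
{D}: (i) intercepts every directed E→K path; (ii) no back-door E→{D}; (iii) {E} blocks every back-door {D}→K. Front-door holds.
P(K|do(E)) = Σ_{D} P(D|E) Σ_{E'} P(K|D,E')P(E').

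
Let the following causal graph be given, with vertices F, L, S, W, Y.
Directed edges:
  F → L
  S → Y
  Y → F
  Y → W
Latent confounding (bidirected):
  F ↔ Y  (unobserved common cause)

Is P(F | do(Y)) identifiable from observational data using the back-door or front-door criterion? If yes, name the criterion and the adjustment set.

desc(Y)\{Y}={F,L,W}; candidates ⊆ {S}.
Y↔F: latent back-door arc(s) into Y.
size 0: {}; under {} Y still reaches {F,L,S} ∋ F.
size 1: {S}; under {S} Y still reaches {F,L} ∋ F.
Y↔F cannot be blocked by any observed set — no back-door set.
No mediator lies on a directed Y→…→F path.
Neither criterion identifies P(F|do(Y)) in this graph.

P(F|do(Y)): not identifiable (no BD/FD set).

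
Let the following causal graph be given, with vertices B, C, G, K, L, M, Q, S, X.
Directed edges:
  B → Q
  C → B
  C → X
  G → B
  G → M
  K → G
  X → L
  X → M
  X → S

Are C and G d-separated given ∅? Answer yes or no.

Yes — C ⊥ G | ∅.

Bayes-Ball from C | ∅ reaches {B,L,M,Q,S,X}.
G ∉ reach(C|∅) ⇒ C ⊥ G | ∅.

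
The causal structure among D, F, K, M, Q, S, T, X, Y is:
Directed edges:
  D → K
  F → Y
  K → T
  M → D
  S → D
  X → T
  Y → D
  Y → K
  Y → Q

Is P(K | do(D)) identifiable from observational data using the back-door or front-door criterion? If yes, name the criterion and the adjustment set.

P(K|do(D)): backdoor, adjust for {Y}.

desc(D)\{D}={K,T}; candidates ⊆ {F,M,Q,S,X,Y}.
size 0: {}; under {} D still reaches {F,K,M,Q,S,T,Y} ∋ K.
{Y}: D⊥K given {Y} in G with D→· removed — back-door holds.
P(K|do(D)) = Σ_{Y} P(K|D,Y)·P(Y).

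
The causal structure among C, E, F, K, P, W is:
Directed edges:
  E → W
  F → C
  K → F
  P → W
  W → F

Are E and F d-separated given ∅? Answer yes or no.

Bayes-Ball from E | ∅ reaches {C,F,W}.
F ∈ reach(E|∅) ⇒ E ⊥̸ F | ∅.

No — E and F are d-connected given ∅.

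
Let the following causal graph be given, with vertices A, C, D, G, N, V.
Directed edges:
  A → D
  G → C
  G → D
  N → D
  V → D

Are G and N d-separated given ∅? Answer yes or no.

Yes — G ⊥ N | ∅.

Bayes-Ball from G | ∅ reaches {C,D}.
N ∉ reach(G|∅) ⇒ G ⊥ N | ∅.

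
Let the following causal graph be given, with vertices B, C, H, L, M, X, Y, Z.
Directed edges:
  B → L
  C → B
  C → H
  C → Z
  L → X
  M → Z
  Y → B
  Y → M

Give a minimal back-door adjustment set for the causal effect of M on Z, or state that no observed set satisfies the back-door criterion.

desc(M)\{M}={Z}; candidates ⊆ {B,C,H,L,X,Y}.
∅: M⊥Z given ∅ in G with M→· removed — back-door holds.

M→Z: minimal back-door set ∅.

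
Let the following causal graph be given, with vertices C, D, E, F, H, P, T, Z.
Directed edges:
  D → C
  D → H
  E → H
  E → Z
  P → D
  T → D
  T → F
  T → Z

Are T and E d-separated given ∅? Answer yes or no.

Yes — T ⊥ E | ∅.

Bayes-Ball from T | ∅ reaches {C,D,F,H,Z}.
E ∉ reach(T|∅) ⇒ T ⊥ E | ∅.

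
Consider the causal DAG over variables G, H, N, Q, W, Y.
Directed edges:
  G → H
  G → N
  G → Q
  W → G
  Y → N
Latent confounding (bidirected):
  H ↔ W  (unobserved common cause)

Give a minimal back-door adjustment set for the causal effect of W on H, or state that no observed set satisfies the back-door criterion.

W→H: no observed back-door set.

desc(W)\{W}={G,H,N,Q}; candidates ⊆ {Y}.
W↔H: latent back-door arc(s) into W.
size 0: {}; under {} W still reaches {H} ∋ H.
size 1: {Y}; under {Y} W still reaches {H} ∋ H.
W↔H cannot be blocked by any observed set — no back-door set.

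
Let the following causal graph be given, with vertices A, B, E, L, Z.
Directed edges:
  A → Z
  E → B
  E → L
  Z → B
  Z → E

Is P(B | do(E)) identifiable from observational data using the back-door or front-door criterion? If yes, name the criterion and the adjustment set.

desc(E)\{E}={B,L}; candidates ⊆ {A,Z}.
size 0: {}; under {} E still reaches {A,B,Z} ∋ B.
{Z}: E⊥B given {Z} in G with E→· removed — back-door holds.
P(B|do(E)) = Σ_{Z} P(B|E,Z)·P(Z).

P(B|do(E)): backdoor, adjust for {Z}.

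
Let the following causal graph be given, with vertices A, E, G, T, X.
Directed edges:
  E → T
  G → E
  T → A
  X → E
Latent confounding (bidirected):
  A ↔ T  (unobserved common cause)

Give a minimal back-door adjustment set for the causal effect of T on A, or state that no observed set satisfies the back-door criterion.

T→A: no observed back-door set.

desc(T)\{T}={A}; candidates ⊆ {E,G,X}.
T↔A: latent back-door arc(s) into T.
size 0: {}; under {} T still reaches {A,E,G,X} ∋ A.
size 1: {E}, {G}, {X}; under {E} T still reaches {A} ∋ A.
size 2: {E,G}, {E,X}, {G,X}; under {E,G} T still reaches {A} ∋ A.
T↔A cannot be blocked by any observed set — no back-door set.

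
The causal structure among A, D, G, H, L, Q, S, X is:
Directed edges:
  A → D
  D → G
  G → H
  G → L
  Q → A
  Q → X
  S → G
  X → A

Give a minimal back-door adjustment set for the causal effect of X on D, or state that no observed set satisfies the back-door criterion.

X→D: minimal back-door set {Q}.

desc(X)\{X}={A,D,G,H,L}; candidates ⊆ {Q,S}.
size 0: {}; under {} X still reaches {A,D,G,H,L,Q} ∋ D.
{Q}: X⊥D given {Q} in G with X→· removed — back-door holds.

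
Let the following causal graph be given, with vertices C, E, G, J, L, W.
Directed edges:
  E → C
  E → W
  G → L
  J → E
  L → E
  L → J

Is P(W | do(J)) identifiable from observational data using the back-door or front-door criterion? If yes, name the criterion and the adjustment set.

desc(J)\{J}={C,E,W}; candidates ⊆ {G,L}.
size 0: {}; under {} J still reaches {C,E,G,L,W} ∋ W.
{L}: J⊥W given {L} in G with J→· removed — back-door holds.
P(W|do(J)) = Σ_{L} P(W|J,L)·P(L).

P(W|do(J)): backdoor, adjust for {L}.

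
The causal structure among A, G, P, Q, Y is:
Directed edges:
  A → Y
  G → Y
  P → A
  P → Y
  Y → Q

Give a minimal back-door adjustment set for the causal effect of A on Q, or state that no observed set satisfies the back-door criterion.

desc(A)\{A}={Q,Y}; candidates ⊆ {G,P}.
size 0: {}; under {} A still reaches {P,Q,Y} ∋ Q.
{P}: A⊥Q given {P} in G with A→· removed — back-door holds.

A→Q: minimal back-door set {P}.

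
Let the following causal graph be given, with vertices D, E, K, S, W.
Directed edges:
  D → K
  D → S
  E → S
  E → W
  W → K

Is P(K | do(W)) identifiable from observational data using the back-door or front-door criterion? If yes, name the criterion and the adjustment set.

P(K|do(W)): backdoor, adjust for ∅.

desc(W)\{W}={K}; candidates ⊆ {D,E,S}.
∅: W⊥K given ∅ in G with W→· removed — back-door holds.
P(K|do(W)) = P(K|W) — no adjustment needed.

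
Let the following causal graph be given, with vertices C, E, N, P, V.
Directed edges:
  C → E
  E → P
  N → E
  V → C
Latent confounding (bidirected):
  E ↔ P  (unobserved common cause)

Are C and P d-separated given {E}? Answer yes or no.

No — C and P are d-connected given {E}.

Bayes-Ball from C | {E} reaches {N,P,V}.
P ∈ reach(C|{E}) ⇒ C ⊥̸ P | {E}.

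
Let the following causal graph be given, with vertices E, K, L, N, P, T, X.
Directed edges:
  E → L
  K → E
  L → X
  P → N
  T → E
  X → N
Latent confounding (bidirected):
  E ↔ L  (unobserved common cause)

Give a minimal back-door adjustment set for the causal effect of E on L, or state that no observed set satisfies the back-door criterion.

E→L: no observed back-door set.

desc(E)\{E}={L,N,X}; candidates ⊆ {K,P,T}.
E↔L: latent back-door arc(s) into E.
size 0: {}; under {} E still reaches {K,L,N,T,X} ∋ L.
size 1: {K}, {P}, {T}; under {K} E still reaches {L,N,T,X} ∋ L.
size 2: {K,P}, {K,T}, {P,T}; under {K,P} E still reaches {L,N,T,X} ∋ L.
E↔L cannot be blocked by any observed set — no back-door set.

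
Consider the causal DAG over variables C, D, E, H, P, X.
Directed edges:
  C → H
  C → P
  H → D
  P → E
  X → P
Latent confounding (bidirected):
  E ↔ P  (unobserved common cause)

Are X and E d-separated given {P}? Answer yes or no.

Bayes-Ball from X | {P} reaches {C,D,E,H}.
E ∈ reach(X|{P}) ⇒ X ⊥̸ E | {P}.

No — X and E are d-connected given {P}.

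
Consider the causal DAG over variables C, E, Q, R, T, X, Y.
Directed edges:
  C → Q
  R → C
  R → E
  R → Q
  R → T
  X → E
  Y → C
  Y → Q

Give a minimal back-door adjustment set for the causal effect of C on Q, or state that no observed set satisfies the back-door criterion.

desc(C)\{C}={Q}; candidates ⊆ {E,R,T,X,Y}.
size 0: {}; under {} C still reaches {E,Q,R,T,Y} ∋ Q.
size 1: {E}, {R}, {T} …(+2); under {E} C still reaches {Q,R,T,X,Y} ∋ Q.
{R,Y}: C⊥Q given {R,Y} in G with C→· removed — back-door holds.

C→Q: minimal back-door set {R, Y}.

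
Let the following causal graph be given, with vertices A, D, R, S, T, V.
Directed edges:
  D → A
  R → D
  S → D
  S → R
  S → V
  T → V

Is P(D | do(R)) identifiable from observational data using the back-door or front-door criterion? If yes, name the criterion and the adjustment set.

desc(R)\{R}={A,D}; candidates ⊆ {S,T,V}.
size 0: {}; under {} R still reaches {A,D,S,V} ∋ D.
{S}: R⊥D given {S} in G with R→· removed — back-door holds.
P(D|do(R)) = Σ_{S} P(D|R,S)·P(S).

P(D|do(R)): backdoor, adjust for {S}.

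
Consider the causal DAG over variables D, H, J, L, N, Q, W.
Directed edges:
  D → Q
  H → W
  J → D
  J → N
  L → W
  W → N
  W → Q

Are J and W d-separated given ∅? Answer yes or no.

Yes — J ⊥ W | ∅.

Bayes-Ball from J | ∅ reaches {D,N,Q}.
W ∉ reach(J|∅) ⇒ J ⊥ W | ∅.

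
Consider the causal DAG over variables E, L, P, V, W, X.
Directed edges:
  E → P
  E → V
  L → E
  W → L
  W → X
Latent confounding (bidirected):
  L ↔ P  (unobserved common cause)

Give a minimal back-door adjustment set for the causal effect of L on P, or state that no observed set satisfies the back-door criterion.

L→P: no observed back-door set.

desc(L)\{L}={E,P,V}; candidates ⊆ {W,X}.
L↔P: latent back-door arc(s) into L.
size 0: {}; under {} L still reaches {P,W,X} ∋ P.
size 1: {W}, {X}; under {W} L still reaches {P} ∋ P.
size 2: {W,X}; under {W,X} L still reaches {P} ∋ P.
L↔P cannot be blocked by any observed set — no back-door set.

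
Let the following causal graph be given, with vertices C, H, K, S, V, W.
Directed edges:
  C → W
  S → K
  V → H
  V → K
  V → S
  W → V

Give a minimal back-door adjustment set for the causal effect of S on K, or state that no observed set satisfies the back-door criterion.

S→K: minimal back-door set {V}.

desc(S)\{S}={K}; candidates ⊆ {C,H,V,W}.
size 0: {}; under {} S still reaches {C,H,K,V,W} ∋ K.
{V}: S⊥K given {V} in G with S→· removed — back-door holds.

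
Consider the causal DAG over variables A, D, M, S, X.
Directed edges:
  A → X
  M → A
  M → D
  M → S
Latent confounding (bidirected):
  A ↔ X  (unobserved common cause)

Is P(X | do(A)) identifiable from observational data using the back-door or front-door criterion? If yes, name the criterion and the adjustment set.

P(X|do(A)): not identifiable (no BD/FD set).

desc(A)\{A}={X}; candidates ⊆ {D,M,S}.
A↔X: latent back-door arc(s) into A.
size 0: {}; under {} A still reaches {D,M,S,X} ∋ X.
size 1: {D}, {M}, {S}; under {D} A still reaches {M,S,X} ∋ X.
size 2: {D,M}, {D,S}, {M,S}; under {D,M} A still reaches {X} ∋ X.
A↔X cannot be blocked by any observed set — no back-door set.
No mediator lies on a directed A→…→X path.
Neither criterion identifies P(X|do(A)) in this graph.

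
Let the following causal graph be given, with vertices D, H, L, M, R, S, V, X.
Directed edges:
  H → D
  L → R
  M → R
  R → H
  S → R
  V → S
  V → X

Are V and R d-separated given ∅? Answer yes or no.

Bayes-Ball from V | ∅ reaches {D,H,R,S,X}.
R ∈ reach(V|∅) ⇒ V ⊥̸ R | ∅.

No — V and R are d-connected given ∅.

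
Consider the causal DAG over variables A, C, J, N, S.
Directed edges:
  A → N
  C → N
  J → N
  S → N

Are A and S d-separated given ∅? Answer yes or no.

Yes — A ⊥ S | ∅.

Bayes-Ball from A | ∅ reaches {N}.
S ∉ reach(A|∅) ⇒ A ⊥ S | ∅.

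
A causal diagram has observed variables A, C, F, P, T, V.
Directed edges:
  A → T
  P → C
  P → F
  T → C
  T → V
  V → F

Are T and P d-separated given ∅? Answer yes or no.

Bayes-Ball from T | ∅ reaches {A,C,F,V}.
P ∉ reach(T|∅) ⇒ T ⊥ P | ∅.

Yes — T ⊥ P | ∅.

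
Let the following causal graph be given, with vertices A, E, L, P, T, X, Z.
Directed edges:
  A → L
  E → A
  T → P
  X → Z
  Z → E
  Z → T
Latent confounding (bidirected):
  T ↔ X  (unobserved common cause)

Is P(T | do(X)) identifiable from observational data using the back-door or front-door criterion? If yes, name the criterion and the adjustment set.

desc(X)\{X}={A,E,L,P,T,Z}; candidates ⊆ {—}.
X↔T: latent back-door arc(s) into X.
size 0: {}; under {} X still reaches {P,T} ∋ T.
X↔T cannot be blocked by any observed set — no back-door set.
{Z}: (i) intercepts every directed X→T path; (ii) no back-door X→{Z}; (iii) {X} blocks every back-door {Z}→T. Front-door holds.
P(T|do(X)) = Σ_{Z} P(Z|X) Σ_{X'} P(T|Z,X')P(X').

P(T|do(X)): frontdoor, adjust for {Z}.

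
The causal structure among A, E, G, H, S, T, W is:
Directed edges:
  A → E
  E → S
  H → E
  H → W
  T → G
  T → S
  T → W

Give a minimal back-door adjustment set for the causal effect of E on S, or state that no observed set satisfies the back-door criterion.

desc(E)\{E}={S}; candidates ⊆ {A,G,H,T,W}.
∅: E⊥S given ∅ in G with E→· removed — back-door holds.

E→S: minimal back-door set ∅.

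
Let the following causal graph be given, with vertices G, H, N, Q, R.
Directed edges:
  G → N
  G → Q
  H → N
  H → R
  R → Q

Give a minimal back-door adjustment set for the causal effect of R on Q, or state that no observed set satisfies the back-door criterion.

R→Q: minimal back-door set ∅.

desc(R)\{R}={Q}; candidates ⊆ {G,H,N}.
∅: R⊥Q given ∅ in G with R→· removed — back-door holds.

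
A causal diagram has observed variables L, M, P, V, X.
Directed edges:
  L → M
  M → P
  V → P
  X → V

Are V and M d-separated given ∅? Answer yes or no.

Yes — V ⊥ M | ∅.

Bayes-Ball from V | ∅ reaches {P,X}.
M ∉ reach(V|∅) ⇒ V ⊥ M | ∅.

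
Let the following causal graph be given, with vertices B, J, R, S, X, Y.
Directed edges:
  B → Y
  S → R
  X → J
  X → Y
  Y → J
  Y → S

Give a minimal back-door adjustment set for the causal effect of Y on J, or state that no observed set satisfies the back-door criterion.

desc(Y)\{Y}={J,R,S}; candidates ⊆ {B,X}.
size 0: {}; under {} Y still reaches {B,J,X} ∋ J.
{X}: Y⊥J given {X} in G with Y→· removed — back-door holds.

Y→J: minimal back-door set {X}.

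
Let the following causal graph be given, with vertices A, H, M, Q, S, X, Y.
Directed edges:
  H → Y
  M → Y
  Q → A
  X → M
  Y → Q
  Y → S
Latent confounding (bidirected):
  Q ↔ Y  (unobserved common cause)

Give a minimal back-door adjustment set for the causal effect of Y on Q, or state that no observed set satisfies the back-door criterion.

Y→Q: no observed back-door set.

desc(Y)\{Y}={A,Q,S}; candidates ⊆ {H,M,X}.
Y↔Q: latent back-door arc(s) into Y.
size 0: {}; under {} Y still reaches {A,H,M,Q,X} ∋ Q.
size 1: {H}, {M}, {X}; under {H} Y still reaches {A,M,Q,X} ∋ Q.
size 2: {H,M}, {H,X}, {M,X}; under {H,M} Y still reaches {A,Q} ∋ Q.
Y↔Q cannot be blocked by any observed set — no back-door set.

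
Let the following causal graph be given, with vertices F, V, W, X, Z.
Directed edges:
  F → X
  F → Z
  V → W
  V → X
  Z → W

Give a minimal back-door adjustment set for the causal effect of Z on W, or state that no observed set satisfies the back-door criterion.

desc(Z)\{Z}={W}; candidates ⊆ {F,V,X}.
∅: Z⊥W given ∅ in G with Z→· removed — back-door holds.

Z→W: minimal back-door set ∅.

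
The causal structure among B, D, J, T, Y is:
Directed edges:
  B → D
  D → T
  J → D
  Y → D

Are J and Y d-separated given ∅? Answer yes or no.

Bayes-Ball from J | ∅ reaches {D,T}.
Y ∉ reach(J|∅) ⇒ J ⊥ Y | ∅.

Yes — J ⊥ Y | ∅.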